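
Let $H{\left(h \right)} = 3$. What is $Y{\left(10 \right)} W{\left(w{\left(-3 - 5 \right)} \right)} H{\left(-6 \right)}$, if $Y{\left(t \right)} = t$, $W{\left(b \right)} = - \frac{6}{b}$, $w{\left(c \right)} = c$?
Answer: $\frac{45}{2} \approx 22.5$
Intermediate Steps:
$Y{\left(10 \right)} W{\left(w{\left(-3 - 5 \right)} \right)} H{\left(-6 \right)} = 10 \left(- \frac{6}{-3 - 5}\right) 3 = 10 \left(- \frac{6}{-8}\right) 3 = 10 \left(\left(-6\right) \left(- \frac{1}{8}\right)\right) 3 = 10 \cdot \frac{3}{4} \cdot 3 = \frac{15}{2} \cdot 3 = \frac{45}{2}$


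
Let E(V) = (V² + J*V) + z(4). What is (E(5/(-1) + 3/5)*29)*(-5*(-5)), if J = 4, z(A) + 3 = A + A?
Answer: 4901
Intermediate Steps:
z(A) = -3 + 2*A (z(A) = -3 + (A + A) = -3 + 2*A)
E(V) = 5 + V² + 4*V (E(V) = (V² + 4*V) + (-3 + 2*4) = (V² + 4*V) + (-3 + 8) = (V² + 4*V) + 5 = 5 + V² + 4*V)
(E(5/(-1) + 3/5)*29)*(-5*(-5)) = ((5 + (5/(-1) + 3/5)² + 4*(5/(-1) + 3/5))*29)*(-5*(-5)) = ((5 + (5*(-1) + 3*(⅕))² + 4*(5*(-1) + 3*(⅕)))*29)*25 = ((5 + (-5 + ⅗)² + 4*(-5 + ⅗))*29)*25 = ((5 + (-22/5)² + 4*(-22/5))*29)*25 = ((5 + 484/25 - 88/5)*29)*25 = ((169/25)*29)*25 = (4901/25)*25 = 4901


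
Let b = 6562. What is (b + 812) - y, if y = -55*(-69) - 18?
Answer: 3597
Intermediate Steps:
y = 3777 (y = 3795 - 18 = 3777)
(b + 812) - y = (6562 + 812) - 1*3777 = 7374 - 3777 = 3597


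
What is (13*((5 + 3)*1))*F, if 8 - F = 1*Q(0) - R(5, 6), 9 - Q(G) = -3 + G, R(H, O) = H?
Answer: 104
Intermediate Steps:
Q(G) = 12 - G (Q(G) = 9 - (-3 + G) = 9 + (3 - G) = 12 - G)
F = 1 (F = 8 - (1*(12 - 1*0) - 1*5) = 8 - (1*(12 + 0) - 5) = 8 - (1*12 - 5) = 8 - (12 - 5) = 8 - 1*7 = 8 - 7 = 1)
(13*((5 + 3)*1))*F = (13*((5 + 3)*1))*1 = (13*(8*1))*1 = (13*8)*1 = 104*1 = 104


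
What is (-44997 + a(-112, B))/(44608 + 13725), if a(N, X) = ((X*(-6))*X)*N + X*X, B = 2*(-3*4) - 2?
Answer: 409951/58333 ≈ 7.0278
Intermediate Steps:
B = -26 (B = 2*(-12) - 2 = -24 - 2 = -26)
a(N, X) = X**2 - 6*N*X**2 (a(N, X) = ((-6*X)*X)*N + X**2 = (-6*X**2)*N + X**2 = -6*N*X**2 + X**2 = X**2 - 6*N*X**2)
(-44997 + a(-112, B))/(44608 + 13725) = (-44997 + (-26)**2*(1 - 6*(-112)))/(44608 + 13725) = (-44997 + 676*(1 + 672))/58333 = (-44997 + 676*673)*(1/58333) = (-44997 + 454948)*(1/58333) = 409951*(1/58333) = 409951/58333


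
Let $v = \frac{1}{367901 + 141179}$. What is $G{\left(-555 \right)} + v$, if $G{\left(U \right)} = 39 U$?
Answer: $- \frac{11019036599}{509080} \approx -21645.0$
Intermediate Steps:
$v = \frac{1}{509080} \approx 1.9643 \cdot 10^{-6}$
$G{\left(-555 \right)} + v = 39 \left(-555\right) + \frac{1}{509080} = -21645 + \frac{1}{509080} = - \frac{11019036599}{509080}$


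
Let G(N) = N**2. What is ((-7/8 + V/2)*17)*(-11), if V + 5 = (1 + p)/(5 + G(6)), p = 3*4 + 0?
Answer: 197285/328 ≈ 601.48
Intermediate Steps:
p = 12 (p = 12 + 0 = 12)
V = -192/41 (V = -5 + (1 + 12)/(5 + 6**2) = -5 + 13/(5 + 36) = -5 + 13/41 = -192/41 ≈ -4.6829)
((-7/8 + V/2)*17)*(-11) = ((-7/8 - 192/41/2)*17)*(-11) = ((-7*1/8 - 192/41*1/2)*17)*(-11) = ((-7/8 - 96/41)*17)*(-11) = -1055/328*17*(-11) = -17935/328*(-11) = 197285/328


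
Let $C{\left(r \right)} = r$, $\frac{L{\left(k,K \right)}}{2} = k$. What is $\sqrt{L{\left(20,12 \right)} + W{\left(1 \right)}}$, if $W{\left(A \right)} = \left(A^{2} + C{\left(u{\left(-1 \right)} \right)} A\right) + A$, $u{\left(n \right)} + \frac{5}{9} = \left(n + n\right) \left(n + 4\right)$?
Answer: $\frac{\sqrt{319}}{3} \approx 5.9535$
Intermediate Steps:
$L{\left(k,K \right)} = 2 k$
$u{\left(n \right)} = - \frac{5}{9} + 2 n \left(4 + n\right)$ ($u{\left(n \right)} = - \frac{5}{9} + \left(n + n\right) \left(n + 4\right) = - \frac{5}{9} + 2 n \left(4 + n\right)$)
$W{\left(A \right)} = A^{2} - \frac{50 A}{9}$ ($W{\left(A \right)} = \left(A^{2} + \left(- \frac{5}{9} + 2 \left(-1\right)^{2} + 8 \left(-1\right)\right) A\right) + A = \left(A^{2} + \left(- \frac{5}{9} + 2 \cdot 1 - 8\right) A\right) + A = \left(A^{2} + \left(- \frac{5}{9} + 2 - 8\right) A\right) + A = \left(A^{2} - \frac{59 A}{9}\right) + A = A^{2} - \frac{50 A}{9}$)
$\sqrt{L{\left(20,12 \right)} + W{\left(1 \right)}} = \sqrt{2 \cdot 20 + \frac{1}{9} \cdot 1 \left(-50 + 9 \cdot 1\right)} = \sqrt{40 + \frac{1}{9} \cdot 1 \left(-50 + 9\right)} = \sqrt{40 + \frac{1}{9} \cdot 1 \left(-41\right)} = \sqrt{40 - \frac{41}{9}} = \sqrt{\frac{319}{9}} = \frac{\sqrt{319}}{3}$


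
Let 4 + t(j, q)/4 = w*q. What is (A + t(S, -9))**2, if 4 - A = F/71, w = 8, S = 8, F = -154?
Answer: 447153316/5041 ≈ 88703.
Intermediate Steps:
A = 438/71 (A = 4 - (-154)/71 = 4 - 1*(-154/71) = 4 + 154/71 = 438/71 ≈ 6.1690)
t(j, q) = -16 + 32*q (t(j, q) = -16 + 4*(8*q) = -16 + 32*q)
(A + t(S, -9))**2 = (438/71 + (-16 + 32*(-9)))**2 = (438/71 + (-16 - 288))**2 = (438/71 - 304)**2 = (-21146/71)**2 = 447153316/5041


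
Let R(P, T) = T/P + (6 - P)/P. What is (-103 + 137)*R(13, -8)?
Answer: -510/13 ≈ -39.231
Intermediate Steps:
R(P, T) = T/P + (6 - P)/P
(-103 + 137)*R(13, -8) = (-103 + 137)*((6 - 8 - 1*13)/13) = 34*((6 - 8 - 13)/13) = 34*((1/13)*(-15)) = 34*(-15/13) = -510/13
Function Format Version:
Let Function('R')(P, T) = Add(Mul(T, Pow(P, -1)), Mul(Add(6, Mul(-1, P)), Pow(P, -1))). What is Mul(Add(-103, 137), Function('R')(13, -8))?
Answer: Rational(-510, 13) ≈ -39.231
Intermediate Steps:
Function('R')(P, T) = Add(Mul(T, Pow(P, -1)), Mul(Pow(P, -1), Add(6, Mul(-1, P))))
Mul(Add(-103, 137), Function('R')(13, -8)) = Mul(Add(-103, 137), Mul(Pow(13, -1), Add(6, -8, Mul(-1, 13)))) = Mul(34, Mul(Rational(1, 13), Add(6, -8, -13))) = Mul(34, Mul(Rational(1, 13), -15)) = Mul(34, Rational(-15, 13)) = Rational(-510, 13)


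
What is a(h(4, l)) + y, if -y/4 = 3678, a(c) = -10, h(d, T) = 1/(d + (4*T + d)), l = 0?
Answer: -14722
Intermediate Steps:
h(d, T) = 1/(2*d + 4*T) (h(d, T) = 1/(d + (d + 4*T)) = 1/(2*d + 4*T))
y = -14712 (y = -4*3678 = -14712)
a(h(4, l)) + y = -10 - 14712 = -14722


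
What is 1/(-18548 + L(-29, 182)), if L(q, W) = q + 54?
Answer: -1/18523 ≈ -5.3987e-5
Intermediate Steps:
L(q, W) = 54 + q
1/(-18548 + L(-29, 182)) = 1/(-18548 + (54 - 29)) = 1/(-18548 + 25) = 1/(-18523) = -1/18523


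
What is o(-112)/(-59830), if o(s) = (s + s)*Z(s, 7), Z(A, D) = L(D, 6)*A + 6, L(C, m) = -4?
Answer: 50848/29915 ≈ 1.6997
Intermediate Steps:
Z(A, D) = 6 - 4*A (Z(A, D) = -4*A + 6 = 6 - 4*A)
o(s) = 2*s*(6 - 4*s) (o(s) = (s + s)*(6 - 4*s) = (2*s)*(6 - 4*s) = 2*s*(6 - 4*s))
o(-112)/(-59830) = (4*(-112)*(3 - 2*(-112)))/(-59830) = (4*(-112)*(3 + 224))*(-1/59830) = (4*(-112)*227)*(-1/59830) = -101696*(-1/59830) = 50848/29915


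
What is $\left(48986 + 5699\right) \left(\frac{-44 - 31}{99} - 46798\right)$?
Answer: $- \frac{84453271915}{33} \approx -2.5592 \cdot 10^{9}$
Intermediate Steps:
$\left(48986 + 5699\right) \left(\frac{-44 - 31}{99} - 46798\right) = 54685 \left(\left(-75\right) \frac{1}{99} - 46798\right) = 54685 \left(- \frac{25}{33} - 46798\right) = 54685 \left(- \frac{1544359}{33}\right) = - \frac{84453271915}{33}$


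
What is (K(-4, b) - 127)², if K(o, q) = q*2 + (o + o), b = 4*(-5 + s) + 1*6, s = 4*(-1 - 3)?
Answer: 84681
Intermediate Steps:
s = -16 (s = 4*(-4) = -16)
b = -78 (b = 4*(-5 - 16) + 1*6 = 4*(-21) + 6 = -84 + 6 = -78)
K(o, q) = 2*o + 2*q (K(o, q) = 2*q + 2*o = 2*o + 2*q)
(K(-4, b) - 127)² = ((2*(-4) + 2*(-78)) - 127)² = ((-8 - 156) - 127)² = (-164 - 127)² = (-291)² = 84681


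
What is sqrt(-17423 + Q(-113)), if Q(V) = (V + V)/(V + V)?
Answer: I*sqrt(17422) ≈ 131.99*I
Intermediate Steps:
Q(V) = 1 (Q(V) = (2*V)/((2*V)) = (2*V)*(1/(2*V)) = 1)
sqrt(-17423 + Q(-113)) = sqrt(-17423 + 1) = sqrt(-17422) = I*sqrt(17422)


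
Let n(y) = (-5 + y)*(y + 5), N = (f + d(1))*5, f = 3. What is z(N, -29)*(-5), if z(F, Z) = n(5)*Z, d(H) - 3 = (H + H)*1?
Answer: 0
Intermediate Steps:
d(H) = 3 + 2*H (d(H) = 3 + (H + H)*1 = 3 + (2*H)*1 = 3 + 2*H)
N = 40 (N = (3 + (3 + 2*1))*5 = (3 + (3 + 2))*5 = (3 + 5)*5 = 8*5 = 40)
n(y) = (-5 + y)*(5 + y)
z(F, Z) = 0 (z(F, Z) = (-25 + 5²)*Z = (-25 + 25)*Z = 0*Z = 0)
z(N, -29)*(-5) = 0*(-5) = 0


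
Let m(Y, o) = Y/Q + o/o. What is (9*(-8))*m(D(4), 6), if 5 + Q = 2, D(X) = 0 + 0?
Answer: -72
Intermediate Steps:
D(X) = 0
Q = -3 (Q = -5 + 2 = -3)
m(Y, o) = 1 - Y/3 (m(Y, o) = Y/(-3) + o/o = Y*(-⅓) + 1 = -Y/3 + 1 = 1 - Y/3)
(9*(-8))*m(D(4), 6) = (9*(-8))*(1 - ⅓*0) = -72*(1 + 0) = -72*1 = -72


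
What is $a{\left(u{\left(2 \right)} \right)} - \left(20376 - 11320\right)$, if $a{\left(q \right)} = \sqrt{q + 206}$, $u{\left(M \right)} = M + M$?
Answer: $-9056 + \sqrt{210} \approx -9041.5$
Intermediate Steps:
$u{\left(M \right)} = 2 M$
$a{\left(q \right)} = \sqrt{206 + q}$
$a{\left(u{\left(2 \right)} \right)} - \left(20376 - 11320\right) = \sqrt{206 + 2 \cdot 2} - \left(20376 - 11320\right) = \sqrt{206 + 4} - \left(20376 - 11320\right) = \sqrt{210} - 9056 = -9056 + \sqrt{210}$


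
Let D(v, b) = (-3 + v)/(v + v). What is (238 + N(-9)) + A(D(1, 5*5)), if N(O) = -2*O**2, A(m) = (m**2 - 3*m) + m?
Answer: 79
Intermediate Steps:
D(v, b) = (-3 + v)/(2*v) (D(v, b) = (-3 + v)/((2*v)) = (-3 + v)*(1/(2*v)) = (-3 + v)/(2*v))
A(m) = m**2 - 2*m
(238 + N(-9)) + A(D(1, 5*5)) = (238 - 2*(-9)**2) + ((1/2)*(-3 + 1)/1)*(-2 + (1/2)*(-3 + 1)/1) = (238 - 2*81) + ((1/2)*1*(-2))*(-2 + (1/2)*1*(-2)) = (238 - 162) - (-2 - 1) = 76 - 1*(-3) = 76 + 3 = 79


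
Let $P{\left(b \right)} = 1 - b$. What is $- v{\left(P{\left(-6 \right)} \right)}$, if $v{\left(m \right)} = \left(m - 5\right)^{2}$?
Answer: $-4$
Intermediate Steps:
$v{\left(m \right)} = \left(-5 + m\right)^{2}$
$- v{\left(P{\left(-6 \right)} \right)} = - \left(-5 + \left(1 - -6\right)\right)^{2} = - \left(-5 + \left(1 + 6\right)\right)^{2} = - \left(-5 + 7\right)^{2} = - 2^{2} = \left(-1\right) 4 = -4$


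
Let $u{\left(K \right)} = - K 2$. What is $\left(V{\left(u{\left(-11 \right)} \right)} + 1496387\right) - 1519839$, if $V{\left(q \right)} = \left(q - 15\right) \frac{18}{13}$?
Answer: $- \frac{304750}{13} \approx -23442.0$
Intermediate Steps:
$u{\left(K \right)} = - 2 K$
$V{\left(q \right)} = - \frac{270}{13} + \frac{18 q}{13}$ ($V{\left(q \right)} = \left(-15 + q\right) 18 \cdot \frac{1}{13} = \left(-15 + q\right) \frac{18}{13} = - \frac{270}{13} + \frac{18 q}{13}$)
$\left(V{\left(u{\left(-11 \right)} \right)} + 1496387\right) - 1519839 = \left(\left(- \frac{270}{13} + \frac{18 \left(\left(-2\right) \left(-11\right)\right)}{13}\right) + 1496387\right) - 1519839 = \left(\left(- \frac{270}{13} + \frac{18}{13} \cdot 22\right) + 1496387\right) - 1519839 = \left(\left(- \frac{270}{13} + \frac{396}{13}\right) + 1496387\right) - 1519839 = \left(\frac{126}{13} + 1496387\right) - 1519839 = \frac{19453157}{13} - 1519839 = - \frac{304750}{13}$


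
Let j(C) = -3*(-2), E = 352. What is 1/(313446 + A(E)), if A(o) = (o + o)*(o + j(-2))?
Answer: 1/565478 ≈ 1.7684e-6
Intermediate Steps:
j(C) = 6
A(o) = 2*o*(6 + o) (A(o) = (o + o)*(o + 6) = (2*o)*(6 + o) = 2*o*(6 + o))
1/(313446 + A(E)) = 1/(313446 + 2*352*(6 + 352)) = 1/(313446 + 2*352*358) = 1/(313446 + 252032) = 1/565478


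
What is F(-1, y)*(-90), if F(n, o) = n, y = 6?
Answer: 90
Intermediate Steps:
F(-1, y)*(-90) = -1*(-90) = 90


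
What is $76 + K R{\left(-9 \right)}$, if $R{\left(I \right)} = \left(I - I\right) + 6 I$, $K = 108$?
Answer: $-5756$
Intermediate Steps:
$R{\left(I \right)} = 6 I$ ($R{\left(I \right)} = 0 + 6 I = 6 I$)
$76 + K R{\left(-9 \right)} = 76 + 108 \cdot 6 \left(-9\right) = 76 + 108 \left(-54\right) = 76 - 5832 = -5756$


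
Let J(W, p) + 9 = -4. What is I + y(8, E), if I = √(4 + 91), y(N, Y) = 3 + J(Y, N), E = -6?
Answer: -10 + √95 ≈ -0.25321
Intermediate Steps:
J(W, p) = -13 (J(W, p) = -9 - 4 = -13)
y(N, Y) = -10 (y(N, Y) = 3 - 13 = -10)
I = √95 ≈ 9.7468
I + y(8, E) = √95 - 10 = -10 + √95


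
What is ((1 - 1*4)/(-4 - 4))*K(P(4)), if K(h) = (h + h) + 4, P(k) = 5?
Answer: 21/4 ≈ 5.2500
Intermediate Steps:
K(h) = 4 + 2*h (K(h) = 2*h + 4 = 4 + 2*h)
((1 - 1*4)/(-4 - 4))*K(P(4)) = ((1 - 1*4)/(-4 - 4))*(4 + 2*5) = ((1 - 4)/(-8))*(4 + 10) = -1/8*(-3)*14 = (3/8)*14 = 21/4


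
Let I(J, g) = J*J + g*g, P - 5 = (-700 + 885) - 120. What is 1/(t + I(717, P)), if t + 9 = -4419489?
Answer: -1/3900509 ≈ -2.5638e-7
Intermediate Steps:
t = -4419498 (t = -9 - 4419489 = -4419498)
P = 70 (P = 5 + ((-700 + 885) - 120) = 5 + (185 - 120) = 5 + 65 = 70)
I(J, g) = J² + g²
1/(t + I(717, P)) = 1/(-4419498 + (717² + 70²)) = 1/(-4419498 + (514089 + 4900)) = 1/(-4419498 + 518989) = 1/(-3900509) = -1/3900509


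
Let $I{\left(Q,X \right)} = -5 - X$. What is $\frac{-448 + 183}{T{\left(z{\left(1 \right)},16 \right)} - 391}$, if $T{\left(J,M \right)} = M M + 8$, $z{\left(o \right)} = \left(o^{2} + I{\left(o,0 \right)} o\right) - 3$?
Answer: $\frac{265}{127} \approx 2.0866$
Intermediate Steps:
$z{\left(o \right)} = -3 + o^{2} - 5 o$ ($z{\left(o \right)} = \left(o^{2} + \left(-5 - 0\right) o\right) - 3 = \left(o^{2} + \left(-5 + 0\right) o\right) - 3 = \left(o^{2} - 5 o\right) - 3 = -3 + o^{2} - 5 o$)
$T{\left(J,M \right)} = 8 + M^{2}$ ($T{\left(J,M \right)} = M^{2} + 8 = 8 + M^{2}$)
$\frac{-448 + 183}{T{\left(z{\left(1 \right)},16 \right)} - 391} = \frac{-448 + 183}{\left(8 + 16^{2}\right) - 391} = - \frac{265}{\left(8 + 256\right) - 391} = - \frac{265}{264 - 391} = - \frac{265}{-127} = \left(-265\right) \left(- \frac{1}{127}\right) = \frac{265}{127}$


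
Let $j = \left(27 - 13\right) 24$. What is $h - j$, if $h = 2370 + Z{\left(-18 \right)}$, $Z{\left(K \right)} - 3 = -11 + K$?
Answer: $2008$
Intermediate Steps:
$Z{\left(K \right)} = -8 + K$ ($Z{\left(K \right)} = 3 + \left(-11 + K\right) = -8 + K$)
$h = 2344$ ($h = 2370 - 26 = 2344$)
$j = 336$ ($j = 14 \cdot 24 = 336$)
$h - j = 2344 - 336 = 2008$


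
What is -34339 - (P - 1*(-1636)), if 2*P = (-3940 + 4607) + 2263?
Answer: -37440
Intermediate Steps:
P = 1465 (P = ((-3940 + 4607) + 2263)/2 = (667 + 2263)/2 = (½)*2930 = 1465)
-34339 - (P - 1*(-1636)) = -34339 - (1465 - 1*(-1636)) = -34339 - (1465 + 1636) = -34339 - 1*3101 = -34339 - 3101 = -37440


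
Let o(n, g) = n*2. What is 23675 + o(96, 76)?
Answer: 23867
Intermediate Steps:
o(n, g) = 2*n
23675 + o(96, 76) = 23675 + 2*96 = 23675 + 192 = 23867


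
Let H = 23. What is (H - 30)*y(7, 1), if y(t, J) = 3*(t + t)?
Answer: -294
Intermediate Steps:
y(t, J) = 6*t (y(t, J) = 3*(2*t) = 6*t)
(H - 30)*y(7, 1) = (23 - 30)*(6*7) = -7*42 = -294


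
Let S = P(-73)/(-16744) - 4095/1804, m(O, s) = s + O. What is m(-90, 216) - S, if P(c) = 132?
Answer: 484347873/3775772 ≈ 128.28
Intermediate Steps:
m(O, s) = O + s
S = -8600601/3775772 (S = 132/(-16744) - 4095/1804 = 132*(-1/16744) - 4095*1/1804 = -33/4186 - 4095/1804 = -8600601/3775772 ≈ -2.2778)
m(-90, 216) - S = (-90 + 216) - 1*(-8600601/3775772) = 126 + 8600601/3775772 = 484347873/3775772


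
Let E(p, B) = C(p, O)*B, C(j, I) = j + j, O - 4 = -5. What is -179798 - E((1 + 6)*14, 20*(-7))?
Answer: -152358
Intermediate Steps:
O = -1 (O = 4 - 5 = -1)
C(j, I) = 2*j
E(p, B) = 2*B*p (E(p, B) = (2*p)*B = 2*B*p)
-179798 - E((1 + 6)*14, 20*(-7)) = -179798 - 2*20*(-7)*(1 + 6)*14 = -179798 - 2*(-140)*7*14 = -179798 - 2*(-140)*98 = -179798 - 1*(-27440) = -179798 + 27440 = -152358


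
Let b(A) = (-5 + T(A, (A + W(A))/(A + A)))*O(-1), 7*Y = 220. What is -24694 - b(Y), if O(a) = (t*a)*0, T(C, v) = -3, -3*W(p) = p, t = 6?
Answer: -24694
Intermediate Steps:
W(p) = -p/3
Y = 220/7 (Y = (1/7)*220 = 220/7 ≈ 31.429)
O(a) = 0 (O(a) = (6*a)*0 = 0)
b(A) = 0 (b(A) = (-5 - 3)*0 = -8*0 = 0)
-24694 - b(Y) = -24694 - 1*0 = -24694 + 0 = -24694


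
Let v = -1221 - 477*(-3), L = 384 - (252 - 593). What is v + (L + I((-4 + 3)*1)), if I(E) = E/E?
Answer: 936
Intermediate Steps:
L = 725 (L = 384 - 1*(-341) = 384 + 341 = 725)
I(E) = 1
v = 210 (v = -1221 - 1*(-1431) = -1221 + 1431 = 210)
v + (L + I((-4 + 3)*1)) = 210 + (725 + 1) = 210 + 726 = 936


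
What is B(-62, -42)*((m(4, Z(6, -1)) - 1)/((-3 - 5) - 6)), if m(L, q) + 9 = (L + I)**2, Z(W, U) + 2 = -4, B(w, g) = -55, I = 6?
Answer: 2475/7 ≈ 353.57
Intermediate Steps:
Z(W, U) = -6 (Z(W, U) = -2 - 4 = -6)
m(L, q) = -9 + (6 + L)**2 (m(L, q) = -9 + (L + 6)**2 = -9 + (6 + L)**2)
B(-62, -42)*((m(4, Z(6, -1)) - 1)/((-3 - 5) - 6)) = -55*((-9 + (6 + 4)**2) - 1)/((-3 - 5) - 6) = -55*((-9 + 10**2) - 1)/(-8 - 6) = -55*((-9 + 100) - 1)/(-14) = -55*(91 - 1)*(-1)/14 = -4950*(-1)/14 = -55*(-45/7) = 2475/7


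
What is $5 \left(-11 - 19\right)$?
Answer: $-150$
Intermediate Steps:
$5 \left(-11 - 19\right) = 5 \left(-30\right) = -150$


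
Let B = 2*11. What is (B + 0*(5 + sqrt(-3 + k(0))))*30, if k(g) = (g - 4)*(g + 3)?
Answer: 660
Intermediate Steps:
k(g) = (-4 + g)*(3 + g)
B = 22
(B + 0*(5 + sqrt(-3 + k(0))))*30 = (22 + 0*(5 + sqrt(-3 + (-12 + 0**2 - 1*0))))*30 = (22 + 0*(5 + sqrt(-3 + (-12 + 0 + 0))))*30 = (22 + 0*(5 + sqrt(-3 - 12)))*30 = (22 + 0*(5 + sqrt(-15)))*30 = (22 + 0*(5 + I*sqrt(15)))*30 = (22 + 0)*30 = 22*30 = 660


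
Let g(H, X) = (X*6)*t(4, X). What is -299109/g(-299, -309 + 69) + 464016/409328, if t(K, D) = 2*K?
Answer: 2662065689/98238720 ≈ 27.098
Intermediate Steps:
g(H, X) = 48*X (g(H, X) = (X*6)*(2*4) = (6*X)*8 = 48*X)
-299109/g(-299, -309 + 69) + 464016/409328 = -299109*1/(48*(-309 + 69)) + 464016/409328 = -299109/(48*(-240)) + 464016*(1/409328) = -299109/(-11520) + 29001/25583 = -299109*(-1/11520) + 29001/25583 = 99703/3840 + 29001/25583 = 2662065689/98238720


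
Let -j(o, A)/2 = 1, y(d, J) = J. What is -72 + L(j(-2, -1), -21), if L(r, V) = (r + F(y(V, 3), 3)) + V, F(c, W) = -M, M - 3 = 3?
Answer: -101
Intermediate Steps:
M = 6 (M = 3 + 3 = 6)
F(c, W) = -6 (F(c, W) = -1*6 = -6)
j(o, A) = -2 (j(o, A) = -2*1 = -2)
L(r, V) = -6 + V + r (L(r, V) = (r - 6) + V = (-6 + r) + V = -6 + V + r)
-72 + L(j(-2, -1), -21) = -72 + (-6 - 21 - 2) = -72 - 29 = -101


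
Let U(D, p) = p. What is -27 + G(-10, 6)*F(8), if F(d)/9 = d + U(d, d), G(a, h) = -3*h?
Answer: -2619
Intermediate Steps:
F(d) = 18*d (F(d) = 9*(d + d) = 9*(2*d) = 18*d)
-27 + G(-10, 6)*F(8) = -27 + (-3*6)*(18*8) = -27 - 18*144 = -27 - 2592 = -2619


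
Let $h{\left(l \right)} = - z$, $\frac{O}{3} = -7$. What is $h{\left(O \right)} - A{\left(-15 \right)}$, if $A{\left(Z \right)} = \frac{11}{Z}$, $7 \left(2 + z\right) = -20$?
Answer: $\frac{587}{105} \approx 5.5905$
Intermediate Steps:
$z = - \frac{34}{7}$ ($z = -2 + \frac{1}{7} \left(-20\right) = -2 - \frac{20}{7} = - \frac{34}{7} \approx -4.8571$)
$O = -21$ ($O = 3 \left(-7\right) = -21$)
$h{\left(l \right)} = \frac{34}{7}$ ($h{\left(l \right)} = \left(-1\right) \left(- \frac{34}{7}\right) = \frac{34}{7}$)
$h{\left(O \right)} - A{\left(-15 \right)} = \frac{34}{7} - \frac{11}{-15} = \frac{34}{7} - 11 \left(- \frac{1}{15}\right) = \frac{34}{7} - - \frac{11}{15} = \frac{34}{7} + \frac{11}{15} = \frac{587}{105}$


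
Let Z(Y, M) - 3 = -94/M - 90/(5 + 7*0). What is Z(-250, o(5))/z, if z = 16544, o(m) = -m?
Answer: 19/82720 ≈ 0.00022969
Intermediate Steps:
Z(Y, M) = -15 - 94/M (Z(Y, M) = 3 + (-94/M - 90/(5 + 7*0)) = 3 + (-94/M - 90/(5 + 0)) = 3 + (-94/M - 90/5) = 3 + (-94/M - 90*⅕) = 3 + (-94/M - 18) = 3 + (-18 - 94/M) = -15 - 94/M)
Z(-250, o(5))/z = (-15 - 94/((-1*5)))/16544 = (-15 - 94/(-5))*(1/16544) = (-15 - 94*(-⅕))*(1/16544) = (-15 + 94/5)*(1/16544) = (19/5)*(1/16544) = 19/82720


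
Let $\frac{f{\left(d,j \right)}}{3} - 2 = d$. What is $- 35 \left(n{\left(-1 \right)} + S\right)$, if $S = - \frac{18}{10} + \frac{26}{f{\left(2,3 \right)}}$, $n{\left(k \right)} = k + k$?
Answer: $\frac{343}{6} \approx 57.167$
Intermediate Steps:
$f{\left(d,j \right)} = 6 + 3 d$
$n{\left(k \right)} = 2 k$
$S = \frac{11}{30}$ ($S = - \frac{18}{10} + \frac{26}{6 + 3 \cdot 2} = \left(-18\right) \frac{1}{10} + \frac{26}{6 + 6} = - \frac{9}{5} + \frac{26}{12} = - \frac{9}{5} + 26 \cdot \frac{1}{12} = - \frac{9}{5} + \frac{13}{6} = \frac{11}{30} \approx 0.36667$)
$- 35 \left(n{\left(-1 \right)} + S\right) = - 35 \left(2 \left(-1\right) + \frac{11}{30}\right) = - 35 \left(-2 + \frac{11}{30}\right) = \left(-35\right) \left(- \frac{49}{30}\right) = \frac{343}{6}$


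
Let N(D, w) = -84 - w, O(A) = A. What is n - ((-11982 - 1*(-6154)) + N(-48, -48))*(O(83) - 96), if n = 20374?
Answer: -55858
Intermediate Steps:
n - ((-11982 - 1*(-6154)) + N(-48, -48))*(O(83) - 96) = 20374 - ((-11982 - 1*(-6154)) + (-84 - 1*(-48)))*(83 - 96) = 20374 - ((-11982 + 6154) + (-84 + 48))*(-13) = 20374 - (-5828 - 36)*(-13) = 20374 - (-5864)*(-13) = 20374 - 1*76232 = 20374 - 76232 = -55858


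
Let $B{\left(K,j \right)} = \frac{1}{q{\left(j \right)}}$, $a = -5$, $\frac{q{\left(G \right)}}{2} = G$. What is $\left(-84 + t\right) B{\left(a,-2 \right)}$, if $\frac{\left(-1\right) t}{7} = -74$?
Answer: $- \frac{217}{2} \approx -108.5$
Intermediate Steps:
$t = 518$ ($t = \left(-7\right) \left(-74\right) = 518$)
$q{\left(G \right)} = 2 G$
$B{\left(K,j \right)} = \frac{1}{2 j}$
$\left(-84 + t\right) B{\left(a,-2 \right)} = \left(-84 + 518\right) \frac{1}{2 \left(-2\right)} = 434 \cdot \frac{1}{2} \left(- \frac{1}{2}\right) = 434 \left(- \frac{1}{4}\right) = - \frac{217}{2}$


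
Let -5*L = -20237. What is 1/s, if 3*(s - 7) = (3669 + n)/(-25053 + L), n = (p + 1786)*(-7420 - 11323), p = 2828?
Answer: 9548/13169341 ≈ 0.00072502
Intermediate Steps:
L = 20237/5 (L = -1/5*(-20237) = 20237/5 ≈ 4047.4)
n = -86480202 (n = (2828 + 1786)*(-7420 - 11323) = 4614*(-18743) = -86480202)
s = 13169341/9548 (s = 7 + ((3669 - 86480202)/(-25053 + 20237/5))/3 = 7 + (-86476533/(-105028/5))/3 = 7 + (-86476533*(-5/105028))/3 = 7 + (1/3)*(39307515/9548) = 7 + 13102505/9548 = 13169341/9548 ≈ 1379.3)
1/s = 1/(13169341/9548) = 9548/13169341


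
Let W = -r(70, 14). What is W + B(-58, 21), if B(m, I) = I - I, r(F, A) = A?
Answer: -14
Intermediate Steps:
B(m, I) = 0
W = -14 (W = -1*14 = -14)
W + B(-58, 21) = -14 + 0 = -14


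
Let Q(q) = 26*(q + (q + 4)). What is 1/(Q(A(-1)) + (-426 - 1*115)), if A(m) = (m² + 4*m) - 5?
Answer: -1/853 ≈ -0.0011723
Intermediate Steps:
A(m) = -5 + m² + 4*m
Q(q) = 104 + 52*q (Q(q) = 26*(q + (4 + q)) = 26*(4 + 2*q) = 104 + 52*q)
1/(Q(A(-1)) + (-426 - 1*115)) = 1/((104 + 52*(-5 + (-1)² + 4*(-1))) + (-426 - 1*115)) = 1/((104 + 52*(-5 + 1 - 4)) + (-426 - 115)) = 1/((104 + 52*(-8)) - 541) = 1/((104 - 416) - 541) = 1/(-312 - 541) = 1/(-853) = -1/853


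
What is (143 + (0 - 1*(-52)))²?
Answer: 38025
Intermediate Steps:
(143 + (0 - 1*(-52)))² = (143 + (0 + 52))² = (143 + 52)² = 195² = 38025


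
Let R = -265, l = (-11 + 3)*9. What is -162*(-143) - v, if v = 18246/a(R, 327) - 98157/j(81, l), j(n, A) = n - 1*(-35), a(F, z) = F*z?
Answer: 80457360017/3350660 ≈ 24012.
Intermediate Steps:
l = -72 (l = -8*9 = -72)
j(n, A) = 35 + n (j(n, A) = n + 35 = 35 + n)
v = -2835970457/3350660 (v = 18246/((-265*327)) - 98157/(35 + 81) = 18246/(-86655) - 98157/116 = 18246*(-1/86655) - 98157*1/116 = -6082/28885 - 98157/116 = -2835970457/3350660 ≈ -846.39)
-162*(-143) - v = -162*(-143) - 1*(-2835970457/3350660) = 23166 + 2835970457/3350660 = 80457360017/3350660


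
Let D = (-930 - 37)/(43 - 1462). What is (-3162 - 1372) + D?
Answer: -6432779/1419 ≈ -4533.3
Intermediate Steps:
D = 967/1419 (D = -967/(-1419) = -967*(-1/1419) = 967/1419 ≈ 0.68147)
(-3162 - 1372) + D = (-3162 - 1372) + 967/1419 = -4534 + 967/1419 = -6432779/1419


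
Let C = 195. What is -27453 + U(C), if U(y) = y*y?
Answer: 10572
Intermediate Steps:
U(y) = y²
-27453 + U(C) = -27453 + 195² = -27453 + 38025 = 10572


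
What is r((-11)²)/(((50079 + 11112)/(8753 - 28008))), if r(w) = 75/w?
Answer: -481375/2468037 ≈ -0.19504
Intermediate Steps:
r((-11)²)/(((50079 + 11112)/(8753 - 28008))) = (75/((-11)²))/(((50079 + 11112)/(8753 - 28008))) = (75/121)/((61191/(-19255))) = (75*(1/121))/((61191*(-1/19255))) = 75/(121*(-61191/19255)) = (75/121)*(-19255/61191) = -481375/2468037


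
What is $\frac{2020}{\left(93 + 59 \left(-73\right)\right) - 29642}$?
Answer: $- \frac{505}{8464} \approx -0.059664$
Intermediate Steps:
$\frac{2020}{\left(93 + 59 \left(-73\right)\right) - 29642} = \frac{2020}{\left(93 - 4307\right) - 29642} = \frac{2020}{-4214 - 29642} = \frac{2020}{-33856} = 2020 \left(- \frac{1}{33856}\right) = - \frac{505}{8464}$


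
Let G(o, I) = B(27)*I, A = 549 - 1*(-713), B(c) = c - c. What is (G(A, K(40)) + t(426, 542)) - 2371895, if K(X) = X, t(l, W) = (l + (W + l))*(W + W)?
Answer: -860799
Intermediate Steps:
B(c) = 0
t(l, W) = 2*W*(W + 2*l) (t(l, W) = (W + 2*l)*(2*W) = 2*W*(W + 2*l))
A = 1262 (A = 549 + 713 = 1262)
G(o, I) = 0 (G(o, I) = 0*I = 0)
(G(A, K(40)) + t(426, 542)) - 2371895 = (0 + 2*542*(542 + 2*426)) - 2371895 = (0 + 2*542*(542 + 852)) - 2371895 = (0 + 2*542*1394) - 2371895 = (0 + 1511096) - 2371895 = 1511096 - 2371895 = -860799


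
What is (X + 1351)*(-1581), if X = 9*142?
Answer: -4156449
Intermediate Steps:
X = 1278
(X + 1351)*(-1581) = (1278 + 1351)*(-1581) = 2629*(-1581) = -4156449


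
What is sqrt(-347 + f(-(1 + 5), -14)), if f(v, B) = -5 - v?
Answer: I*sqrt(346) ≈ 18.601*I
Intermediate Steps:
sqrt(-347 + f(-(1 + 5), -14)) = sqrt(-347 + (-5 - (-1)*(1 + 5))) = sqrt(-347 + (-5 - (-1)*6)) = sqrt(-347 + (-5 - 1*(-6))) = sqrt(-347 + (-5 + 6)) = sqrt(-347 + 1) = sqrt(-346) = I*sqrt(346)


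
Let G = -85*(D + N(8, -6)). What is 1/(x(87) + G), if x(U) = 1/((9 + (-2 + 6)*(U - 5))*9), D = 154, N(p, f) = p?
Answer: -3033/41764409 ≈ -7.2622e-5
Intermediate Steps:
x(U) = 1/(-99 + 36*U) (x(U) = 1/((9 + 4*(-5 + U))*9) = 1/((9 + (-20 + 4*U))*9) = 1/((-11 + 4*U)*9) = 1/(-99 + 36*U))
G = -13770 (G = -85*(154 + 8) = -85*162 = -13770)
1/(x(87) + G) = 1/(1/(9*(-11 + 4*87)) - 13770) = 1/(1/(9*(-11 + 348)) - 13770) = 1/((1/9)/337 - 13770) = 1/((1/9)*(1/337) - 13770) = 1/(1/3033 - 13770) = 1/(-41764409/3033) = -3033/41764409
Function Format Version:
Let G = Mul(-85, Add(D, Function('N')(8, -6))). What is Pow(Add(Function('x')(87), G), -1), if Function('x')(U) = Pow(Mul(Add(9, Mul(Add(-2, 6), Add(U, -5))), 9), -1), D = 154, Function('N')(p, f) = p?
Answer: Rational(-3033, 41764409) ≈ -7.2622e-5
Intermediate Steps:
Function('x')(U) = Pow(Add(-99, Mul(36, U)), -1) (Function('x')(U) = Pow(Mul(Add(9, Mul(4, Add(-5, U))), 9), -1) = Pow(Mul(Add(9, Add(-20, Mul(4, U))), 9), -1) = Pow(Mul(Add(-11, Mul(4, U)), 9), -1) = Pow(Add(-99, Mul(36, U)), -1))
G = -13770 (G = Mul(-85, Add(154, 8)) = Mul(-85, 162) = -13770)
Pow(Add(Function('x')(87), G), -1) = Pow(Add(Mul(Rational(1, 9), Pow(Add(-11, Mul(4, 87)), -1)), -13770), -1) = Pow(Add(Mul(Rational(1, 9), Pow(Add(-11, 348), -1)), -13770), -1) = Pow(Add(Mul(Rational(1, 9), Pow(337, -1)), -13770), -1) = Pow(Add(Mul(Rational(1, 9), Rational(1, 337)), -13770), -1) = Pow(Add(Rational(1, 3033), -13770), -1) = Pow(Rational(-41764409, 3033), -1) = Rational(-3033, 41764409)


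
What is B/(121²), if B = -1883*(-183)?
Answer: 344589/14641 ≈ 23.536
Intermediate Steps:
B = 344589
B/(121²) = 344589/(121²) = 344589/14641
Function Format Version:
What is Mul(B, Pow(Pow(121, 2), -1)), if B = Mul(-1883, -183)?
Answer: Rational(344589, 14641) ≈ 23.536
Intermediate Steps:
B = 344589
Mul(B, Pow(Pow(121, 2), -1)) = Mul(344589, Pow(Pow(121, 2), -1)) = Mul(344589, Pow(14641, -1)) = Mul(344589, Rational(1, 14641)) = Rational(344589, 14641)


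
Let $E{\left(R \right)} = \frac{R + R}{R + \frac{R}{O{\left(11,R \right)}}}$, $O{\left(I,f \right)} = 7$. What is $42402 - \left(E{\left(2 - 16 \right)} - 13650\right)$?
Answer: $\frac{224201}{4} \approx 56050.0$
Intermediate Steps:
$E{\left(R \right)} = \frac{7}{4}$ ($E{\left(R \right)} = \frac{R + R}{R + \frac{R}{7}} = \frac{2 R}{R + R \frac{1}{7}} = \frac{2 R}{R + \frac{R}{7}} = \frac{2 R}{\frac{8}{7} R} = 2 R \frac{7}{8 R} = \frac{7}{4}$)
$42402 - \left(E{\left(2 - 16 \right)} - 13650\right) = 42402 - \left(\frac{7}{4} - 13650\right) = 42402 - - \frac{54593}{4} = 42402 + \frac{54593}{4} = \frac{224201}{4}$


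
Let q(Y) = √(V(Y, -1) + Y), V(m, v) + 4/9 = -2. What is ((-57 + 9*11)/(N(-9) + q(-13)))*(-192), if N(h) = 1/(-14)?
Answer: 1016064/27253 + 4741632*I*√139/27253 ≈ 37.283 + 2051.3*I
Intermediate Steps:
V(m, v) = -22/9 (V(m, v) = -4/9 - 2 = -22/9)
N(h) = -1/14
q(Y) = √(-22/9 + Y)
((-57 + 9*11)/(N(-9) + q(-13)))*(-192) = ((-57 + 9*11)/(-1/14 + √(-22 + 9*(-13))/3))*(-192) = ((-57 + 99)/(-1/14 + √(-22 - 117)/3))*(-192) = (42/(-1/14 + √(-139)/3))*(-192) = (42/(-1/14 + (I*√139)/3))*(-192) = (42/(-1/14 + I*√139/3))*(-192) = -8064/(-1/14 + I*√139/3)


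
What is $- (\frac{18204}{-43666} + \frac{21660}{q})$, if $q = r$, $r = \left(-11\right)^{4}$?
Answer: $- \frac{339640398}{319656953} \approx -1.0625$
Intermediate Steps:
$r = 14641$
$q = 14641$
$- (\frac{18204}{-43666} + \frac{21660}{q}) = - (\frac{18204}{-43666} + \frac{21660}{14641}) = - (18204 \left(- \frac{1}{43666}\right) + 21660 \cdot \frac{1}{14641}) = - (- \frac{9102}{21833} + \frac{21660}{14641}) = \left(-1\right) \frac{339640398}{319656953} = - \frac{339640398}{319656953}$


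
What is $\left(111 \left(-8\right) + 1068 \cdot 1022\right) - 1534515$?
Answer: $-443907$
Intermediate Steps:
$\left(111 \left(-8\right) + 1068 \cdot 1022\right) - 1534515 = \left(-888 + 1091496\right) - 1534515 = 1090608 - 1534515 = -443907$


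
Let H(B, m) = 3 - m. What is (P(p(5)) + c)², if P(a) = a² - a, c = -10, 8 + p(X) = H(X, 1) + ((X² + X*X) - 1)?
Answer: 3225616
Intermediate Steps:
p(X) = -7 + 2*X² (p(X) = -8 + ((3 - 1*1) + ((X² + X*X) - 1)) = -8 + ((3 - 1) + ((X² + X²) - 1)) = -8 + (2 + (2*X² - 1)) = -8 + (2 + (-1 + 2*X²)) = -8 + (1 + 2*X²) = -7 + 2*X²)
(P(p(5)) + c)² = ((-7 + 2*5²)*(-1 + (-7 + 2*5²)) - 10)² = ((-7 + 2*25)*(-1 + (-7 + 2*25)) - 10)² = ((-7 + 50)*(-1 + (-7 + 50)) - 10)² = (43*(-1 + 43) - 10)² = (43*42 - 10)² = (1806 - 10)² = 1796² = 3225616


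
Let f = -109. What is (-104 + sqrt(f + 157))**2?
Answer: 10864 - 832*sqrt(3) ≈ 9422.9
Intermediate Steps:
(-104 + sqrt(f + 157))**2 = (-104 + sqrt(-109 + 157))**2 = (-104 + sqrt(48))**2 = (-104 + 4*sqrt(3))**2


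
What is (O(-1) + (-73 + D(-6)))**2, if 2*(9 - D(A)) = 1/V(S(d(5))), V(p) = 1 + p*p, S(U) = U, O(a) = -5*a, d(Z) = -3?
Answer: 1394761/400 ≈ 3486.9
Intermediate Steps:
V(p) = 1 + p**2
D(A) = 179/20 (D(A) = 9 - 1/(2*(1 + (-3)**2)) = 9 - 1/(2*(1 + 9)) = 9 - 1/2/10 = 9 - 1/2*1/10 = 9 - 1/20 = 179/20)
(O(-1) + (-73 + D(-6)))**2 = (-5*(-1) + (-73 + 179/20))**2 = (5 - 1281/20)**2 = (-1181/20)**2 = 1394761/400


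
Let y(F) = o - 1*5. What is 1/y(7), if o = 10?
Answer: ⅕ ≈ 0.20000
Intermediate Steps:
y(F) = 5 (y(F) = 10 - 1*5 = 10 - 5 = 5)
1/y(7) = 1/5 = ⅕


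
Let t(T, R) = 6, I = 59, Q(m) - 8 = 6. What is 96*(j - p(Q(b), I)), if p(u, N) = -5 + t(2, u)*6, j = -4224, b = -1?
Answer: -408480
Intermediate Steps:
Q(m) = 14 (Q(m) = 8 + 6 = 14)
p(u, N) = 31 (p(u, N) = -5 + 6*6 = -5 + 36 = 31)
96*(j - p(Q(b), I)) = 96*(-4224 - 1*31) = 96*(-4224 - 31) = 96*(-4255) = -408480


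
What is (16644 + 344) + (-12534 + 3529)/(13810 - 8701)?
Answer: 86782687/5109 ≈ 16986.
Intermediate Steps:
(16644 + 344) + (-12534 + 3529)/(13810 - 8701) = 16988 - 9005/5109 = 86782687/5109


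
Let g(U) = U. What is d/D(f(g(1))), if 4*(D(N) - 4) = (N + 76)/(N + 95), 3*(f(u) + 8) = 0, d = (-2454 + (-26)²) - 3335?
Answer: -444831/365 ≈ -1218.7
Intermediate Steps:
d = -5113 (d = (-2454 + 676) - 3335 = -1778 - 3335 = -5113)
f(u) = -8 (f(u) = -8 + (⅓)*0 = -8 + 0 = -8)
D(N) = 4 + (76 + N)/(4*(95 + N)) (D(N) = 4 + ((N + 76)/(N + 95))/4 = 4 + ((76 + N)/(95 + N))/4 = 4 + (76 + N)/(4*(95 + N)))
d/D(f(g(1))) = -5113*4*(95 - 8)/(1596 + 17*(-8)) = -5113*348/(1596 - 136) = -5113/((¼)*(1/87)*1460) = -5113/365/87 = -5113*87/365 = -444831/365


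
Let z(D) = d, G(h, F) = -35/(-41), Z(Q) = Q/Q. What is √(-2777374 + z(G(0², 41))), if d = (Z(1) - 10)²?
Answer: I*√2777293 ≈ 1666.5*I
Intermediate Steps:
Z(Q) = 1
d = 81 (d = (1 - 10)² = (-9)² = 81)
G(h, F) = 35/41 (G(h, F) = -35*(-1/41) = 35/41)
z(D) = 81
√(-2777374 + z(G(0², 41))) = √(-2777374 + 81) = √(-2777293) = I*√2777293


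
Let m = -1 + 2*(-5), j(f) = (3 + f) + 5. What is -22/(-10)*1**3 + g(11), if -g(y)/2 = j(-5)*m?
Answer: 341/5 ≈ 68.200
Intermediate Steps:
j(f) = 8 + f
m = -11 (m = -1 - 10 = -11)
g(y) = 66 (g(y) = -2*(8 - 5)*(-11) = -6*(-11) = -2*(-33) = 66)
-22/(-10)*1**3 + g(11) = -22/(-10)*1**3 + 66 = -22*(-1/10)*1 + 66 = (11/5)*1 + 66 = 11/5 + 66 = 341/5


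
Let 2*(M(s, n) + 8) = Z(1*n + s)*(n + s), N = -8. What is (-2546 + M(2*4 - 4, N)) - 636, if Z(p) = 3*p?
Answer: -3166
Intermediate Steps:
M(s, n) = -8 + (n + s)*(3*n + 3*s)/2 (M(s, n) = -8 + ((3*(1*n + s))*(n + s))/2 = -8 + ((3*(n + s))*(n + s))/2 = -8 + ((3*n + 3*s)*(n + s))/2 = -8 + ((n + s)*(3*n + 3*s))/2 = -8 + (n + s)*(3*n + 3*s)/2)
(-2546 + M(2*4 - 4, N)) - 636 = (-2546 + (-8 + (3/2)*(-8)*(-8 + (2*4 - 4)) + 3*(2*4 - 4)*(-8 + (2*4 - 4))/2)) - 636 = (-2546 + (-8 + (3/2)*(-8)*(-8 + (8 - 4)) + 3*(8 - 4)*(-8 + (8 - 4))/2)) - 636 = (-2546 + (-8 + (3/2)*(-8)*(-8 + 4) + (3/2)*4*(-8 + 4))) - 636 = (-2546 + (-8 + (3/2)*(-8)*(-4) + (3/2)*4*(-4))) - 636 = (-2546 + (-8 + 48 - 24)) - 636 = (-2546 + 16) - 636 = -2530 - 636 = -3166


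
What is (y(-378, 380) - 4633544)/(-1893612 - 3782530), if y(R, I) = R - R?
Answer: 2316772/2838071 ≈ 0.81632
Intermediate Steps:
y(R, I) = 0
(y(-378, 380) - 4633544)/(-1893612 - 3782530) = (0 - 4633544)/(-1893612 - 3782530) = -4633544/(-5676142) = -4633544*(-1/5676142) = 2316772/2838071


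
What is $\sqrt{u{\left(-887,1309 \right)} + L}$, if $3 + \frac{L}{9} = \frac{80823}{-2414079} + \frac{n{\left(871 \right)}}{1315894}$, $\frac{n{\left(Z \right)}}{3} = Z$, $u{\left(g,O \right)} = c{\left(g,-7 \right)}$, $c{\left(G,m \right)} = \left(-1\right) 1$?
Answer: $\frac{7 i \sqrt{71911112943447985586422}}{352963563514} \approx 5.3182 i$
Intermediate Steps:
$c{\left(G,m \right)} = -1$
$u{\left(g,O \right)} = -1$
$n{\left(Z \right)} = 3 Z$
$L = - \frac{9630062727213}{352963563514}$ ($L = -27 + 9 \left(\frac{80823}{-2414079} + \frac{3 \cdot 871}{1315894}\right) = -27 + 9 \left(80823 \left(- \frac{1}{2414079}\right) + 2613 \cdot \frac{1}{1315894}\right) = -27 + 9 \left(- \frac{26941}{804693} + \frac{2613}{1315894}\right) = -27 + 9 \left(- \frac{33348837445}{1058890690542}\right) = -27 - \frac{100046512335}{352963563514} = - \frac{9630062727213}{352963563514} \approx -27.283$)
$\sqrt{u{\left(-887,1309 \right)} + L} = \sqrt{-1 - \frac{9630062727213}{352963563514}} = \sqrt{- \frac{9983026290727}{352963563514}} = \frac{7 i \sqrt{71911112943447985586422}}{352963563514}$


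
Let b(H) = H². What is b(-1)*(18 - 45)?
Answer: -27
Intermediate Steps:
b(-1)*(18 - 45) = (-1)²*(18 - 45) = 1*(-27) = -27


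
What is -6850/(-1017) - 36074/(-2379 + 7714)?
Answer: -142508/5425695 ≈ -0.026265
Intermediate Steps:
-6850/(-1017) - 36074/(-2379 + 7714) = -6850*(-1/1017) - 36074/5335 = 6850/1017 - 36074*1/5335 = 6850/1017 - 36074/5335 = -142508/5425695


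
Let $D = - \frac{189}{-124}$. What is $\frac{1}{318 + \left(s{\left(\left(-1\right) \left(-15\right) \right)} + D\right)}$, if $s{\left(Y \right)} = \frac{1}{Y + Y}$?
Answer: $\frac{1860}{594377} \approx 0.0031293$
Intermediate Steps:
$s{\left(Y \right)} = \frac{1}{2 Y}$
$D = \frac{189}{124}$ ($D = \left(-189\right) \left(- \frac{1}{124}\right) = \frac{189}{124} \approx 1.5242$)
$\frac{1}{318 + \left(s{\left(\left(-1\right) \left(-15\right) \right)} + D\right)} = \frac{1}{318 + \left(\frac{1}{2 \left(\left(-1\right) \left(-15\right)\right)} + \frac{189}{124}\right)} = \frac{1}{318 + \left(\frac{1}{2 \cdot 15} + \frac{189}{124}\right)} = \frac{1}{318 + \left(\frac{1}{2} \cdot \frac{1}{15} + \frac{189}{124}\right)} = \frac{1}{318 + \left(\frac{1}{30} + \frac{189}{124}\right)} = \frac{1}{318 + \frac{2897}{1860}} = \frac{1}{\frac{594377}{1860}} = \frac{1860}{594377}$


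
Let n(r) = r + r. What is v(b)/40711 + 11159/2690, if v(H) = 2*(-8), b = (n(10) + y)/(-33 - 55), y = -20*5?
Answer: 454251009/109512590 ≈ 4.1479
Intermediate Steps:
n(r) = 2*r
y = -100
b = 10/11 (b = (2*10 - 100)/(-33 - 55) = (20 - 100)/(-88) = -80*(-1/88) = 10/11 ≈ 0.90909)
v(H) = -16
v(b)/40711 + 11159/2690 = -16/40711 + 11159/2690 = 454251009/109512590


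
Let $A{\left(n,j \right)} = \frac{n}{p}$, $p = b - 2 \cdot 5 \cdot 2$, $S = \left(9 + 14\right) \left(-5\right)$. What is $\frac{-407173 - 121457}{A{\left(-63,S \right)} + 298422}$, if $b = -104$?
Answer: $- \frac{21850040}{12334797} \approx -1.7714$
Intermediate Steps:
$S = -115$ ($S = 23 \left(-5\right) = -115$)
$p = -124$ ($p = -104 - 2 \cdot 5 \cdot 2 = -104 - 10 \cdot 2 = -104 - 20 = -124$)
$A{\left(n,j \right)} = - \frac{n}{124}$ ($A{\left(n,j \right)} = \frac{n}{-124} = n \left(- \frac{1}{124}\right) = - \frac{n}{124}$)
$\frac{-407173 - 121457}{A{\left(-63,S \right)} + 298422} = \frac{-407173 - 121457}{\left(- \frac{1}{124}\right) \left(-63\right) + 298422} = - \frac{528630}{\frac{63}{124} + 298422} = - \frac{528630}{\frac{37004391}{124}} = \left(-528630\right) \frac{124}{37004391} = - \frac{21850040}{12334797}$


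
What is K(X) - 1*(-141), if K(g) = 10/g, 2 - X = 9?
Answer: 977/7 ≈ 139.57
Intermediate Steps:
X = -7 (X = 2 - 1*9 = 2 - 9 = -7)
K(X) - 1*(-141) = 10/(-7) - 1*(-141) = 10*(-⅐) + 141 = -10/7 + 141 = 977/7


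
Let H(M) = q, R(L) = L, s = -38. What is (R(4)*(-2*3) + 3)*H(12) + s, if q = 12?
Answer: -290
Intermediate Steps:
H(M) = 12
(R(4)*(-2*3) + 3)*H(12) + s = (4*(-2*3) + 3)*12 - 38 = (4*(-6) + 3)*12 - 38 = (-24 + 3)*12 - 38 = -21*12 - 38 = -252 - 38 = -290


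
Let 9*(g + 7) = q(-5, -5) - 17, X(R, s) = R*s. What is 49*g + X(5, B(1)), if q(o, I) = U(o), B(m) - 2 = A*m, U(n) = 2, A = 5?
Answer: -1169/3 ≈ -389.67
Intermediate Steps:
B(m) = 2 + 5*m
q(o, I) = 2
g = -26/3 (g = -7 + (2 - 17)/9 = -7 + (⅑)*(-15) = -7 - 5/3 = -26/3 ≈ -8.6667)
49*g + X(5, B(1)) = 49*(-26/3) + 5*(2 + 5*1) = -1274/3 + 5*(2 + 5) = -1274/3 + 5*7 = -1274/3 + 35 = -1169/3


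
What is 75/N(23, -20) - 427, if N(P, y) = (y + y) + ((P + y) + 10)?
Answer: -3868/9 ≈ -429.78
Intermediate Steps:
N(P, y) = 10 + P + 3*y (N(P, y) = 2*y + (10 + P + y) = 10 + P + 3*y)
75/N(23, -20) - 427 = 75/(10 + 23 + 3*(-20)) - 427 = 75/(10 + 23 - 60) - 427 = 75/(-27) - 427 = 75*(-1/27) - 427 = -25/9 - 427 = -3868/9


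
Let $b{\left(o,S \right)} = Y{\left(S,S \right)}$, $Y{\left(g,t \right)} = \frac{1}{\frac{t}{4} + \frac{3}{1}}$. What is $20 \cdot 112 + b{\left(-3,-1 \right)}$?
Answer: $\frac{24644}{11} \approx 2240.4$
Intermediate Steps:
$Y{\left(g,t \right)} = \frac{1}{3 + \frac{t}{4}}$ ($Y{\left(g,t \right)} = \frac{1}{t \frac{1}{4} + 3 \cdot 1} = \frac{1}{\frac{t}{4} + 3} = \frac{1}{3 + \frac{t}{4}}$)
$b{\left(o,S \right)} = \frac{4}{12 + S}$
$20 \cdot 112 + b{\left(-3,-1 \right)} = 20 \cdot 112 + \frac{4}{12 - 1} = 2240 + \frac{4}{11} = \frac{24644}{11}$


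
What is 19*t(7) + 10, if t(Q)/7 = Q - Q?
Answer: 10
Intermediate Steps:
t(Q) = 0 (t(Q) = 7*(Q - Q) = 7*0 = 0)
19*t(7) + 10 = 19*0 + 10 = 0 + 10 = 10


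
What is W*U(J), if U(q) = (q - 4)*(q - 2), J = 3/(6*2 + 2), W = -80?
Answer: -26500/49 ≈ -540.82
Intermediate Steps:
J = 3/14 (J = 3/(12 + 2) = 3/14 ≈ 0.21429)
U(q) = (-4 + q)*(-2 + q)
W*U(J) = -80*(8 + (3/14)**2 - 6*3/14) = -80*(8 + 9/196 - 9/7) = -80*1325/196 = -26500/49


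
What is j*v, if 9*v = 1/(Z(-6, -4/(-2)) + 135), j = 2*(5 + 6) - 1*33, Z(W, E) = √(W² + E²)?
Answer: -33/3637 + 22*√10/163665 ≈ -0.0086483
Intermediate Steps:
Z(W, E) = √(E² + W²)
j = -11 (j = 2*11 - 33 = 22 - 33 = -11)
v = 1/(9*(135 + 2*√10)) (v = 1/(9*(√((-4/(-2))² + (-6)²) + 135)) = 1/(9*(√((-4*(-½))² + 36) + 135)) = 1/(9*(√(2² + 36) + 135)) = 1/(9*(√(4 + 36) + 135)) = 1/(9*(√40 + 135)) = 1/(9*(2*√10 + 135)) = 1/(9*(135 + 2*√10)) ≈ 0.00078621)
j*v = -11*(3/3637 - 2*√10/163665) = -33/3637 + 22*√10/163665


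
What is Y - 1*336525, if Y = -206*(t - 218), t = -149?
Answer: -260923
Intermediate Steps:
Y = 75602 (Y = -206*(-149 - 218) = -206*(-367) = 75602)
Y - 1*336525 = 75602 - 1*336525 = 75602 - 336525 = -260923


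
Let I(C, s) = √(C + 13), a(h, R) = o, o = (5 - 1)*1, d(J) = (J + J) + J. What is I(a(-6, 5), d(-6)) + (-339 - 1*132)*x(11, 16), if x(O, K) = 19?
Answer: -8949 + √17 ≈ -8944.9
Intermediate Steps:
d(J) = 3*J (d(J) = 2*J + J = 3*J)
o = 4 (o = 4*1 = 4)
a(h, R) = 4
I(C, s) = √(13 + C)
I(a(-6, 5), d(-6)) + (-339 - 1*132)*x(11, 16) = √(13 + 4) + (-339 - 1*132)*19 = √17 + (-339 - 132)*19 = √17 - 471*19 = √17 - 8949 = -8949 + √17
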